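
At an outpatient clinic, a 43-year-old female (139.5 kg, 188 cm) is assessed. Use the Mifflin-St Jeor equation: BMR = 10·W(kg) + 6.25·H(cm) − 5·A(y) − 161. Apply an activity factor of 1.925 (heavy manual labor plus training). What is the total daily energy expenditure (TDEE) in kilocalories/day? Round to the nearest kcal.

Mifflin-St Jeor (female): BMR = 10(139.5) + 6.25(188) − 5(43) − 161 = 1395 + 1175 − 215 − 161 = 2194 kcal/day.
TEE = BMR × activity factor = 2194 × 1.925 = 4223.45 kcal/day.

4223 kilocalories/day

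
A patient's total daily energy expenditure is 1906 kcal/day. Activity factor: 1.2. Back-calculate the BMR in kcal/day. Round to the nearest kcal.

BMR = TEE ÷ activity factor = 1906 ÷ 1.2 = 1588.3333 kcal/day.

1588 kcal/day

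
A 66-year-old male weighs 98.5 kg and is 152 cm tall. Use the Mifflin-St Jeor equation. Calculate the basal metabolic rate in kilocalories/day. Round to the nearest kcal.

1610 kilocalories/day

Mifflin-St Jeor (male): BMR = 10(98.5) + 6.25(152) − 5(66) + 5 = 985 + 950 − 330 + 5 = 1610 kcal/day.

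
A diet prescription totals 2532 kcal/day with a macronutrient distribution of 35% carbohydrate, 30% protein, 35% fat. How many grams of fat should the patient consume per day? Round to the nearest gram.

Fat energy = 35% × 2532 = 886.2 kcal.
At 9 kcal/g: 886.2 ÷ 9 = 98.4667 g.

98 g/day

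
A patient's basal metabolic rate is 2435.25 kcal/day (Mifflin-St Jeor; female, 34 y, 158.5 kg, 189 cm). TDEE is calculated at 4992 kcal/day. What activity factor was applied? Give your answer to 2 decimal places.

2.05

Activity factor = TEE ÷ BMR = 4992 ÷ 2435.25 = 2.05.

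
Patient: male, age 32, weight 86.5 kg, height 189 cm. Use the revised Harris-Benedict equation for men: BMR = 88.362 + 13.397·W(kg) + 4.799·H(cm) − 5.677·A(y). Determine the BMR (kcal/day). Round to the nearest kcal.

Harris-Benedict: BMR = 88.362 + 13.397(86.5) + 4.799(189) − 5.677(32) = 1972.5495 kcal/day.

1973 kcal/day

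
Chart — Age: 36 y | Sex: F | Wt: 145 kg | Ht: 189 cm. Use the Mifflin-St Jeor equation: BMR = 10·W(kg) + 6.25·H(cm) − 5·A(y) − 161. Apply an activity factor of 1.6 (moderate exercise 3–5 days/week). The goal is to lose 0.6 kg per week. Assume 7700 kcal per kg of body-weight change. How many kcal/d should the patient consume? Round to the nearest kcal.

3004 kcal/d

Mifflin-St Jeor (female): BMR = 10(145) + 6.25(189) − 5(36) − 161 = 1450 + 1181.25 − 180 − 161 = 2290.25 kcal/day.
TEE = 2290.25 × 1.6 = 3664.4 kcal/day.
Required daily deficit = 0.6 × 7700 ÷ 7 = 660 kcal/day.
Target intake = 3664.4 − 660 = 3004.4 kcal/day.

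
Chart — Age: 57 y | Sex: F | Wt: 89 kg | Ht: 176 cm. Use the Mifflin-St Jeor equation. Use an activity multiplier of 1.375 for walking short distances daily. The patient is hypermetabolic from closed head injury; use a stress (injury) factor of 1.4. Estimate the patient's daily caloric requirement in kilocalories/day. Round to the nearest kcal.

2972 kilocalories/day

Mifflin-St Jeor (female): BMR = 10(89) + 6.25(176) − 5(57) − 161 = 890 + 1100 − 285 − 161 = 1544 kcal/day.
TEE = BMR × activity factor = 1544 × 1.375 = 2123 kcal/day.
Apply stress factor: 2123 × 1.4 = 2972.2 kcal/day.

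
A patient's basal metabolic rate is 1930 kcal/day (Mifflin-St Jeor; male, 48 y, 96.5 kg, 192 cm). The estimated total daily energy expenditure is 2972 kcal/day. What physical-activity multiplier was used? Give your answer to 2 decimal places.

1.54

Activity factor = TEE ÷ BMR = 2972 ÷ 1930 = 1.54.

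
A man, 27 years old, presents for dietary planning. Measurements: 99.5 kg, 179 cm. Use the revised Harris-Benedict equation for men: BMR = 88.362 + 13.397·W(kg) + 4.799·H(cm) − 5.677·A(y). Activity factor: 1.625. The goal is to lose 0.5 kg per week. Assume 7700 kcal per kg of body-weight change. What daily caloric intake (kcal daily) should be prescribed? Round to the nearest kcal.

2907 kcal daily

Harris-Benedict: BMR = 88.362 + 13.397(99.5) + 4.799(179) − 5.677(27) = 2127.1055 kcal/day.
TEE = 2127.1055 × 1.625 = 3456.5464 kcal/day.
Required daily deficit = 0.5 × 7700 ÷ 7 = 550 kcal/day.
Target intake = 3456.5464 − 550 = 2906.5464 kcal/day.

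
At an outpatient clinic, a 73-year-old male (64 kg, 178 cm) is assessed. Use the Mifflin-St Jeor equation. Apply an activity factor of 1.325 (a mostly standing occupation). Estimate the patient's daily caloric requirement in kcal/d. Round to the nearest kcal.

Mifflin-St Jeor (male): BMR = 10(64) + 6.25(178) − 5(73) + 5 = 640 + 1112.5 − 365 + 5 = 1392.5 kcal/day.
TEE = BMR × activity factor = 1392.5 × 1.325 = 1845.0625 kcal/day.

1845 kcal/d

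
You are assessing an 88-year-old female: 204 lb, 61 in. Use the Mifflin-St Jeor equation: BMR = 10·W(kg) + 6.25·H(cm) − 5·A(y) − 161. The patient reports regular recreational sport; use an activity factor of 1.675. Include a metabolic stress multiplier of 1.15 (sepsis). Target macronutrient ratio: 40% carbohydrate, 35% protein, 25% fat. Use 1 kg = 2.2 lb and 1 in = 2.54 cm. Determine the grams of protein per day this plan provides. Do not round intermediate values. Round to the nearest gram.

Convert to metric: weight = 204 ÷ 2.2 = 92.7273 kg; height = 61 × 2.54 = 154.94 cm.
Mifflin-St Jeor (female): BMR = 10(92.7273) + 6.25(154.94) − 5(88) − 161 = 927.2727 + 968.375 − 440 − 161 = 1294.6477 kcal/day.
TEE = 1294.6477 × 1.675 = 2168.5349 kcal/day.
With stress factor 1.15: 2168.5349 × 1.15 = 2493.8152 kcal/day.
Protein energy = 35% × 2493.8152 = 872.8353 kcal.
Protein = 872.8353 ÷ 4 kcal/g = 218.2088 g.

218 g/day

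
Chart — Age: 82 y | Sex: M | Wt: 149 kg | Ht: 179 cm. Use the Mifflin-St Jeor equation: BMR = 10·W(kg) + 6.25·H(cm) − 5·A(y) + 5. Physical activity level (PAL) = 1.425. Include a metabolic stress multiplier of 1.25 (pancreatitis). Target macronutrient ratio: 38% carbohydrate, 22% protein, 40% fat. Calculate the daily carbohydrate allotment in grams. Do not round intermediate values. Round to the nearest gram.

373 g/day

Mifflin-St Jeor (male): BMR = 10(149) + 6.25(179) − 5(82) + 5 = 1490 + 1118.75 − 410 + 5 = 2203.75 kcal/day.
TEE = 2203.75 × 1.425 = 3140.3438 kcal/day.
With stress factor 1.25: 3140.3438 × 1.25 = 3925.4297 kcal/day.
Carbohydrate energy = 38% × 3925.4297 = 1491.6633 kcal.
Carbohydrate = 1491.6633 ÷ 4 kcal/g = 372.9158 g.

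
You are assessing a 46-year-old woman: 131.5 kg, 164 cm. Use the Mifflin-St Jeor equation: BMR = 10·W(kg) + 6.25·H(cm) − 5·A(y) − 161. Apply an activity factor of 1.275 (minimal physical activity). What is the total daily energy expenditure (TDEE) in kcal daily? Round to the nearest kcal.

Mifflin-St Jeor (female): BMR = 10(131.5) + 6.25(164) − 5(46) − 161 = 1315 + 1025 − 230 − 161 = 1949 kcal/day.
TEE = BMR × activity factor = 1949 × 1.275 = 2484.975 kcal/day.

2485 kcal daily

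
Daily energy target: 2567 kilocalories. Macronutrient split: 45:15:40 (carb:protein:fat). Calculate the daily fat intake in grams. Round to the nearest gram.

114 g/day

Fat energy = 40% × 2567 = 1026.8 kcal.
At 9 kcal/g: 1026.8 ÷ 9 = 114.0889 g.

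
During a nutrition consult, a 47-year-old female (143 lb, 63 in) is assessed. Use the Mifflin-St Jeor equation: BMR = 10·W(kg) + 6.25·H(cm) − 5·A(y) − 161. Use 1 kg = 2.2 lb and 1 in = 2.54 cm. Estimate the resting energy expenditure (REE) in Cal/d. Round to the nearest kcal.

1254 Cal/d

Convert to metric: weight = 143 ÷ 2.2 = 65 kg; height = 63 × 2.54 = 160.02 cm.
Mifflin-St Jeor (female): BMR = 10(65) + 6.25(160.02) − 5(47) − 161 = 650 + 1000.125 − 235 − 161 = 1254.125 kcal/day.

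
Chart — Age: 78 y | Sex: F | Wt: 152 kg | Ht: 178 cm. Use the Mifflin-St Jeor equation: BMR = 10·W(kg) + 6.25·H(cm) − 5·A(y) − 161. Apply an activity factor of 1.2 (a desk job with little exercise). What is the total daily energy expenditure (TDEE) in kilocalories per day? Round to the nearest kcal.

2498 kilocalories per day

Mifflin-St Jeor (female): BMR = 10(152) + 6.25(178) − 5(78) − 161 = 1520 + 1112.5 − 390 − 161 = 2081.5 kcal/day.
TEE = BMR × activity factor = 2081.5 × 1.2 = 2497.8 kcal/day.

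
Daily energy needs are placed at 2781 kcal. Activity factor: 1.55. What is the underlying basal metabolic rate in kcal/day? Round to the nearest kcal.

BMR = TEE ÷ activity factor = 2781 ÷ 1.55 = 1794.1935 kcal/day.

1794 kcal/day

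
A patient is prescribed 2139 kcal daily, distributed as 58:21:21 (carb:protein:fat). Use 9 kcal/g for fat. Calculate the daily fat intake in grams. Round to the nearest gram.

50 g/day

Fat energy = 21% × 2139 = 449.19 kcal.
At 9 kcal/g: 449.19 ÷ 9 = 49.91 g.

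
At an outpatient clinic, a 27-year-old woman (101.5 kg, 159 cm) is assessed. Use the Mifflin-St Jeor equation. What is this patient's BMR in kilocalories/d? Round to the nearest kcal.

1713 kilocalories/d

Mifflin-St Jeor (female): BMR = 10(101.5) + 6.25(159) − 5(27) − 161 = 1015 + 993.75 − 135 − 161 = 1712.75 kcal/day.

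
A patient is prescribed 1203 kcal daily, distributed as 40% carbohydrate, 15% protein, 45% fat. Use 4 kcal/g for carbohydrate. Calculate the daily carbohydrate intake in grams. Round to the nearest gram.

Carbohydrate energy = 40% × 1203 = 481.2 kcal.
At 4 kcal/g: 481.2 ÷ 4 = 120.3 g.

120 g/day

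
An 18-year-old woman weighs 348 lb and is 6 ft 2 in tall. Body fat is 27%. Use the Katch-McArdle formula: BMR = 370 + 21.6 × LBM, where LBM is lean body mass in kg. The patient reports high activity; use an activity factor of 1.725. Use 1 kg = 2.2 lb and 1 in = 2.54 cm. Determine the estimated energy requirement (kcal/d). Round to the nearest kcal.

4941 kcal/d

Convert to metric: weight = 348 ÷ 2.2 = 158.1818 kg; height = (6×12 + 2) × 2.54 = 74 × 2.54 = 187.96 cm.
LBM = 158.1818 × (1 − 0.27) = 115.4727 kg. Katch-McArdle: BMR = 370 + 21.6 × 115.4727 = 2864.2109 kcal/day.
TEE = BMR × activity factor = 2864.2109 × 1.725 = 4940.7638 kcal/day.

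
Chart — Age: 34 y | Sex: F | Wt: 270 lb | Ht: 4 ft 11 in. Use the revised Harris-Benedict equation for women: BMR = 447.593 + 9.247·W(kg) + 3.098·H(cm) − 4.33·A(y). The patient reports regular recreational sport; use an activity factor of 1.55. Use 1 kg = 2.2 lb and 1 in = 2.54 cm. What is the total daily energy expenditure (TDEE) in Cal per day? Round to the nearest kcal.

2944 Cal per day

Convert to metric: weight = 270 ÷ 2.2 = 122.7273 kg; height = (4×12 + 11) × 2.54 = 59 × 2.54 = 149.86 cm.
Harris-Benedict: BMR = 447.593 + 9.247(122.7273) + 3.098(149.86) − 4.33(34) = 1899.4984 kcal/day.
TEE = BMR × activity factor = 1899.4984 × 1.55 = 2944.2225 kcal/day.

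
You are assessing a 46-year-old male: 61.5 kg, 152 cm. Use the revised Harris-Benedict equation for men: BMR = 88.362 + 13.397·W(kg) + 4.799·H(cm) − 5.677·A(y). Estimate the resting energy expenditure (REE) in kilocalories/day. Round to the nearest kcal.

1381 kilocalories/day

Harris-Benedict: BMR = 88.362 + 13.397(61.5) + 4.799(152) − 5.677(46) = 1380.5835 kcal/day.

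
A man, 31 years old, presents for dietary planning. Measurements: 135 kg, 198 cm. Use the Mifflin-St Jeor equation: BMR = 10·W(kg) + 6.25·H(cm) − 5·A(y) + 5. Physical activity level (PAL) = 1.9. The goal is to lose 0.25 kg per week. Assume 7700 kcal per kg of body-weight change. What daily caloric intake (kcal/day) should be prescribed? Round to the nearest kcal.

Mifflin-St Jeor (male): BMR = 10(135) + 6.25(198) − 5(31) + 5 = 1350 + 1237.5 − 155 + 5 = 2437.5 kcal/day.
TEE = 2437.5 × 1.9 = 4631.25 kcal/day.
Required daily deficit = 0.25 × 7700 ÷ 7 = 275 kcal/day.
Target intake = 4631.25 − 275 = 4356.25 kcal/day.

4356 kcal/day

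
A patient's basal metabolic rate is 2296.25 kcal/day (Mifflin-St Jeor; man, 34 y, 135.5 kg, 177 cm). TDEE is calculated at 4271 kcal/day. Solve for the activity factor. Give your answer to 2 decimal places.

1.86

Activity factor = TEE ÷ BMR = 4271 ÷ 2296.25 = 1.86.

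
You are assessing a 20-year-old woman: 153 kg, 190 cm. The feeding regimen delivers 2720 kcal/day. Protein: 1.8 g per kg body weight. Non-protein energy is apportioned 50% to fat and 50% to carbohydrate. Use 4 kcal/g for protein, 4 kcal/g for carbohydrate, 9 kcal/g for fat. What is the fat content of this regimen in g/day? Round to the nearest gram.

Protein = 1.8 × 153 = 275.4 g → 275.4 × 4 = 1101.6 kcal.
Non-protein calories = 2720 − 1101.6 = 1618.4 kcal.
Fat: 50% × 1618.4 = 809.2 kcal; carbohydrate: 809.2 kcal.
Fat: 809.2 kcal ÷ 9 kcal/g = 89.9111 g.

90 g/day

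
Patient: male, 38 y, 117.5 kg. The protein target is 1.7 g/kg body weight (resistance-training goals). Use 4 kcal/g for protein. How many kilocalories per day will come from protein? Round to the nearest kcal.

Protein = 1.7 g/kg × 117.5 kg = 199.75 g/day.
Protein energy = 199.75 g × 4 kcal/g = 799 kcal/day.

799 kcal/day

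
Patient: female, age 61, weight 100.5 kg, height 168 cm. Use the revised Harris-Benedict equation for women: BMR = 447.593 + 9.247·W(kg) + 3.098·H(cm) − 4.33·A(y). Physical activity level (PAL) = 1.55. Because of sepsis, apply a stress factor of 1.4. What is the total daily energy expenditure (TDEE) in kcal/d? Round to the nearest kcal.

Harris-Benedict: BMR = 447.593 + 9.247(100.5) + 3.098(168) − 4.33(61) = 1633.2505 kcal/day.
TEE = BMR × activity factor = 1633.2505 × 1.55 = 2531.5383 kcal/day.
Apply stress factor: 2531.5383 × 1.4 = 3544.1536 kcal/day.

3544 kcal/d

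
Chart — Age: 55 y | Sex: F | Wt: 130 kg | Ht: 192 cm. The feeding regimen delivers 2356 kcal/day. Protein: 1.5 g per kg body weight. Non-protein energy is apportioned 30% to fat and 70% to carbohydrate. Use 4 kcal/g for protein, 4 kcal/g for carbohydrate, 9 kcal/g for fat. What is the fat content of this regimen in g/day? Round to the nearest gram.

53 g/day

Protein = 1.5 × 130 = 195 g → 195 × 4 = 780 kcal.
Non-protein calories = 2356 − 780 = 1576 kcal.
Fat: 30% × 1576 = 472.8 kcal; carbohydrate: 1103.2 kcal.
Fat: 472.8 kcal ÷ 9 kcal/g = 52.5333 g.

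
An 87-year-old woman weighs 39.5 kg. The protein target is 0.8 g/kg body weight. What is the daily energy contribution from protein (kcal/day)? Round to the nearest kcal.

Protein = 0.8 g/kg × 39.5 kg = 31.6 g/day.
Protein energy = 31.6 g × 4 kcal/g = 126.4 kcal/day.

126 kcal/day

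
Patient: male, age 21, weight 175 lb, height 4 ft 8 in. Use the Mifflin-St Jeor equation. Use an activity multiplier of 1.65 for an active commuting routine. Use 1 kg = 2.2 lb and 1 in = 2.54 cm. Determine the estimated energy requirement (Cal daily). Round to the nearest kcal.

Convert to metric: weight = 175 ÷ 2.2 = 79.5455 kg; height = (4×12 + 8) × 2.54 = 56 × 2.54 = 142.24 cm.
Mifflin-St Jeor (male): BMR = 10(79.5455) + 6.25(142.24) − 5(21) + 5 = 795.4545 + 889 − 105 + 5 = 1584.4545 kcal/day.
TEE = BMR × activity factor = 1584.4545 × 1.65 = 2614.35 kcal/day.

2614 Cal daily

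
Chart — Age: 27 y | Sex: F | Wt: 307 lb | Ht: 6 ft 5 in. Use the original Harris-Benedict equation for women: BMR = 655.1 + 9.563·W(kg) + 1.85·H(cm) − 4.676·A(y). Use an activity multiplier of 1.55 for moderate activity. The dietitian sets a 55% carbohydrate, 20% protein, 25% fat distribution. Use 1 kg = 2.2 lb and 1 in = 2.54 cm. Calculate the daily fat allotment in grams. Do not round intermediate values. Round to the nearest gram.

96 g/day

Convert to metric: weight = 307 ÷ 2.2 = 139.5455 kg; height = (6×12 + 5) × 2.54 = 77 × 2.54 = 195.58 cm.
Harris-Benedict: BMR = 655.1 + 9.563(139.5455) + 1.85(195.58) − 4.676(27) = 2225.1442 kcal/day.
TEE = 2225.1442 × 1.55 = 3448.9735 kcal/day.
Fat energy = 25% × 3448.9735 = 862.2434 kcal.
Fat = 862.2434 ÷ 9 kcal/g = 95.8048 g.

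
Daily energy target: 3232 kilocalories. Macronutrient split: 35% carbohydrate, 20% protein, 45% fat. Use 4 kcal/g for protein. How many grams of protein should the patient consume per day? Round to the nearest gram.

Protein energy = 20% × 3232 = 646.4 kcal.
At 4 kcal/g: 646.4 ÷ 4 = 161.6 g.

162 g/day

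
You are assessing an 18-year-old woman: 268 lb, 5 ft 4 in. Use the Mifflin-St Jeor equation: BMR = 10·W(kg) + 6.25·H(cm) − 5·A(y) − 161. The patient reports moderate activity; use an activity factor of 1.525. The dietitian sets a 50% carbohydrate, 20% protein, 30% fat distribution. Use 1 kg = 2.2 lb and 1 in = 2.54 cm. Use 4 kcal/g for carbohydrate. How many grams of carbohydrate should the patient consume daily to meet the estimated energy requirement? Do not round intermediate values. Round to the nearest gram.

Convert to metric: weight = 268 ÷ 2.2 = 121.8182 kg; height = (5×12 + 4) × 2.54 = 64 × 2.54 = 162.56 cm.
Mifflin-St Jeor (female): BMR = 10(121.8182) + 6.25(162.56) − 5(18) − 161 = 1218.1818 + 1016 − 90 − 161 = 1983.1818 kcal/day.
TEE = 1983.1818 × 1.525 = 3024.3523 kcal/day.
Carbohydrate energy = 50% × 3024.3523 = 1512.1761 kcal.
Carbohydrate = 1512.1761 ÷ 4 kcal/g = 378.044 g.

378 g/day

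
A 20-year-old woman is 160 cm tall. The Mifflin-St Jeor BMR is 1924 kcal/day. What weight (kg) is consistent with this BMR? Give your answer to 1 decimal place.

118.5 kg

1924 = 10·W + 6.25(160) − 5(20) − 161
10·W = 1924 − 739 = 1185, so W = 118.5 kg.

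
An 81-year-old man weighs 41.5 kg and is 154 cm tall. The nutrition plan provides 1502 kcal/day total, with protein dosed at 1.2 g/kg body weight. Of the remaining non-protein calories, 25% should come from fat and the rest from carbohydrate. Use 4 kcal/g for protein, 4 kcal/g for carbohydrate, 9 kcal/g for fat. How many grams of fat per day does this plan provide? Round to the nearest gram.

36 g/day

Protein = 1.2 × 41.5 = 49.8 g → 49.8 × 4 = 199.2 kcal.
Non-protein calories = 1502 − 199.2 = 1302.8 kcal.
Fat: 25% × 1302.8 = 325.7 kcal; carbohydrate: 977.1 kcal.
Fat: 325.7 kcal ÷ 9 kcal/g = 36.1889 g.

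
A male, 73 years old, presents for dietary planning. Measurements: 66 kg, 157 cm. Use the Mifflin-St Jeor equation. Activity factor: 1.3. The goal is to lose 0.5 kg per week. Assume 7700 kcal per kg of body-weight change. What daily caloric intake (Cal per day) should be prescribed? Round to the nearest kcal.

1116 Cal per day

Mifflin-St Jeor (male): BMR = 10(66) + 6.25(157) − 5(73) + 5 = 660 + 981.25 − 365 + 5 = 1281.25 kcal/day.
TEE = 1281.25 × 1.3 = 1665.625 kcal/day.
Required daily deficit = 0.5 × 7700 ÷ 7 = 550 kcal/day.
Target intake = 1665.625 − 550 = 1115.625 kcal/day.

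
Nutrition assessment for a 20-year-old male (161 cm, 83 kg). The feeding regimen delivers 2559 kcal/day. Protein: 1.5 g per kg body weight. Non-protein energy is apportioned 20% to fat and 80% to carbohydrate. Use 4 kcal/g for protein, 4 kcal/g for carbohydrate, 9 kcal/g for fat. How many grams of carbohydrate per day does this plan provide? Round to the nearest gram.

412 g/day

Protein = 1.5 × 83 = 124.5 g → 124.5 × 4 = 498 kcal.
Non-protein calories = 2559 − 498 = 2061 kcal.
Fat: 20% × 2061 = 412.2 kcal; carbohydrate: 1648.8 kcal.
Carbohydrate: 1648.8 kcal ÷ 4 kcal/g = 412.2 g.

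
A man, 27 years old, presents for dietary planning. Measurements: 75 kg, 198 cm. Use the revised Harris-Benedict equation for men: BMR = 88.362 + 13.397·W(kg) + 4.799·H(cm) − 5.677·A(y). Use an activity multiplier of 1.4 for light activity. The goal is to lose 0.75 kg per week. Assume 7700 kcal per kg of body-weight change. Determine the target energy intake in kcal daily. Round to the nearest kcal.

1821 kcal daily

Harris-Benedict: BMR = 88.362 + 13.397(75) + 4.799(198) − 5.677(27) = 1890.06 kcal/day.
TEE = 1890.06 × 1.4 = 2646.084 kcal/day.
Required daily deficit = 0.75 × 7700 ÷ 7 = 825 kcal/day.
Target intake = 2646.084 − 825 = 1821.084 kcal/day.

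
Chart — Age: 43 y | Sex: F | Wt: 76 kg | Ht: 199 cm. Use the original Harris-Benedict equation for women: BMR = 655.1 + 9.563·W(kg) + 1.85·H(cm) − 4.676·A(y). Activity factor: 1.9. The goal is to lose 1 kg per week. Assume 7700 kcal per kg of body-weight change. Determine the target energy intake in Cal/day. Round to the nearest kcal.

1843 Cal/day

Harris-Benedict: BMR = 655.1 + 9.563(76) + 1.85(199) − 4.676(43) = 1548.97 kcal/day.
TEE = 1548.97 × 1.9 = 2943.043 kcal/day.
Required daily deficit = 1 × 7700 ÷ 7 = 1100 kcal/day.
Target intake = 2943.043 − 1100 = 1843.043 kcal/day.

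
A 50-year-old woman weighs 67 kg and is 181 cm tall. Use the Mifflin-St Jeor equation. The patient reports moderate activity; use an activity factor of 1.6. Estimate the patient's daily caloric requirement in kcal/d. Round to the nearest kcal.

Mifflin-St Jeor (female): BMR = 10(67) + 6.25(181) − 5(50) − 161 = 670 + 1131.25 − 250 − 161 = 1390.25 kcal/day.
TEE = BMR × activity factor = 1390.25 × 1.6 = 2224.4 kcal/day.

2224 kcal/d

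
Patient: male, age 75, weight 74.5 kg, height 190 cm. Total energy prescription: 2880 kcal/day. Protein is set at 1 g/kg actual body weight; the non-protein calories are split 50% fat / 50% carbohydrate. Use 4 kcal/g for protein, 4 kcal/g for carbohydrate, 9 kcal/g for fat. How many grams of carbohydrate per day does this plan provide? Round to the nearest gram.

Protein = 1 × 74.5 = 74.5 g → 74.5 × 4 = 298 kcal.
Non-protein calories = 2880 − 298 = 2582 kcal.
Fat: 50% × 2582 = 1291 kcal; carbohydrate: 1291 kcal.
Carbohydrate: 1291 kcal ÷ 4 kcal/g = 322.75 g.

323 g/day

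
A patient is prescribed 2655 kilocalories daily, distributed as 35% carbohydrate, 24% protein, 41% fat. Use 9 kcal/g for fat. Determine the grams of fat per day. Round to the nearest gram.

121 g/day

Fat energy = 41% × 2655 = 1088.55 kcal.
At 9 kcal/g: 1088.55 ÷ 9 = 120.95 g.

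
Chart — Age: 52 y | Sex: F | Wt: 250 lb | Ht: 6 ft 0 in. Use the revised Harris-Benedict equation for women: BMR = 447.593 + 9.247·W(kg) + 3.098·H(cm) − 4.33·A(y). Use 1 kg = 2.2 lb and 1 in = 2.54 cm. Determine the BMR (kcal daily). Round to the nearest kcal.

1840 kcal daily

Convert to metric: weight = 250 ÷ 2.2 = 113.6364 kg; height = (6×12 + 0) × 2.54 = 72 × 2.54 = 182.88 cm.
Harris-Benedict: BMR = 447.593 + 9.247(113.6364) + 3.098(182.88) − 4.33(52) = 1839.7907 kcal/day.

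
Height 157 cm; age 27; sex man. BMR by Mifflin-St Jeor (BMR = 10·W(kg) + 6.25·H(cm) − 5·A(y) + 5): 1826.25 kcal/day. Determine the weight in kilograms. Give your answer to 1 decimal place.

1826.25 = 10·W + 6.25(157) − 5(27) + 5
10·W = 1826.25 − 851.25 = 975, so W = 97.5 kg.

97.5 kg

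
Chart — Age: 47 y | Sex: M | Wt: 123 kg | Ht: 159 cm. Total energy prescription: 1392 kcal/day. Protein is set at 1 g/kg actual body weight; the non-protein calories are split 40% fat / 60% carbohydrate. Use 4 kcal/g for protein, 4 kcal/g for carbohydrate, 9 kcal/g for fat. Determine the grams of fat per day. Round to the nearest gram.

40 g/day

Protein = 1 × 123 = 123 g → 123 × 4 = 492 kcal.
Non-protein calories = 1392 − 492 = 900 kcal.
Fat: 40% × 900 = 360 kcal; carbohydrate: 540 kcal.
Fat: 360 kcal ÷ 9 kcal/g = 40 g.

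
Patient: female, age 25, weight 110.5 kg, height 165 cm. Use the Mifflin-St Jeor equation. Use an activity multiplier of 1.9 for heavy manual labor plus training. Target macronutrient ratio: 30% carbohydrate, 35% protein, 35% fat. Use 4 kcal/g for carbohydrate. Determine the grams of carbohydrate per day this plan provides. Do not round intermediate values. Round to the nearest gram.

Mifflin-St Jeor (female): BMR = 10(110.5) + 6.25(165) − 5(25) − 161 = 1105 + 1031.25 − 125 − 161 = 1850.25 kcal/day.
TEE = 1850.25 × 1.9 = 3515.475 kcal/day.
Carbohydrate energy = 30% × 3515.475 = 1054.6425 kcal.
Carbohydrate = 1054.6425 ÷ 4 kcal/g = 263.6606 g.

264 g/day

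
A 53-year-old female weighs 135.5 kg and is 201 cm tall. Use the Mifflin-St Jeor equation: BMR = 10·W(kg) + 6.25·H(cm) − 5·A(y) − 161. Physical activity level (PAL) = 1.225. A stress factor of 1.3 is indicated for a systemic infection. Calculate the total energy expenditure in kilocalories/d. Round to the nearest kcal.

Mifflin-St Jeor (female): BMR = 10(135.5) + 6.25(201) − 5(53) − 161 = 1355 + 1256.25 − 265 − 161 = 2185.25 kcal/day.
TEE = BMR × activity factor = 2185.25 × 1.225 = 2676.9313 kcal/day.
Apply stress factor: 2676.9313 × 1.3 = 3480.0106 kcal/day.

3480 kilocalories/d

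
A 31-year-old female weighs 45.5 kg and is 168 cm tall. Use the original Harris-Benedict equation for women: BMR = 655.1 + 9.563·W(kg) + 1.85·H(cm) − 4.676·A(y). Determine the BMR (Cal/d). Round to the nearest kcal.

1256 Cal/d

Harris-Benedict: BMR = 655.1 + 9.563(45.5) + 1.85(168) − 4.676(31) = 1256.0605 kcal/day.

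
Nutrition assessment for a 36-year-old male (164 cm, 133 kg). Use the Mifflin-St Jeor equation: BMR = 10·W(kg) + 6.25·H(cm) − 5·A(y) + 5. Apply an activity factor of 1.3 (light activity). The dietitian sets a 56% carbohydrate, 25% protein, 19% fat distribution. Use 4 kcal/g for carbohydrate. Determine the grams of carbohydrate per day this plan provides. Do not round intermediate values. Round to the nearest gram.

397 g/day

Mifflin-St Jeor (male): BMR = 10(133) + 6.25(164) − 5(36) + 5 = 1330 + 1025 − 180 + 5 = 2180 kcal/day.
TEE = 2180 × 1.3 = 2834 kcal/day.
Carbohydrate energy = 56% × 2834 = 1587.04 kcal.
Carbohydrate = 1587.04 ÷ 4 kcal/g = 396.76 g.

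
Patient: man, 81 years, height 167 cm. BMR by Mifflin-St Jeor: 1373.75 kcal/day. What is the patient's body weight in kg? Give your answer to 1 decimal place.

73.0 kg

1373.75 = 10·W + 6.25(167) − 5(81) + 5
10·W = 1373.75 − 643.75 = 730, so W = 73 kg.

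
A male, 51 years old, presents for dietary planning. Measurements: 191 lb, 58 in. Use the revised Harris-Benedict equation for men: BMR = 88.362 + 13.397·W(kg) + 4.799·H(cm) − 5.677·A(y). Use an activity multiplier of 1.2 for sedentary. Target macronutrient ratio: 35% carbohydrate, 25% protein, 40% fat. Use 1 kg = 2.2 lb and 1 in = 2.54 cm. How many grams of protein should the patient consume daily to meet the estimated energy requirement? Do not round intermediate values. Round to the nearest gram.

125 g/day

Convert to metric: weight = 191 ÷ 2.2 = 86.8182 kg; height = 58 × 2.54 = 147.32 cm.
Harris-Benedict: BMR = 88.362 + 13.397(86.8182) + 4.799(147.32) − 5.677(51) = 1668.9269 kcal/day.
TEE = 1668.9269 × 1.2 = 2002.7122 kcal/day.
Protein energy = 25% × 2002.7122 = 500.6781 kcal.
Protein = 500.6781 ÷ 4 kcal/g = 125.1695 g.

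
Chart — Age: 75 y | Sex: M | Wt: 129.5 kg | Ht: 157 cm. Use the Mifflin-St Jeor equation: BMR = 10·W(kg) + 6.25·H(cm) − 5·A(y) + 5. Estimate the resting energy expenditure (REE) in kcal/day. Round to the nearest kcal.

Mifflin-St Jeor (male): BMR = 10(129.5) + 6.25(157) − 5(75) + 5 = 1295 + 981.25 − 375 + 5 = 1906.25 kcal/day.

1906 kcal/day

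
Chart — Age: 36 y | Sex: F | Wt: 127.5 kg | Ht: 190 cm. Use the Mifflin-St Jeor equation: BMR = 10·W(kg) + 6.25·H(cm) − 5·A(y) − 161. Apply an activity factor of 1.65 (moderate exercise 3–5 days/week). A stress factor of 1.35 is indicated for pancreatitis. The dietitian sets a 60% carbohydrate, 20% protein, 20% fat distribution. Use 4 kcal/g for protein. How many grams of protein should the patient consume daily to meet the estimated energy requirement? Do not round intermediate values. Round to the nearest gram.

236 g/day

Mifflin-St Jeor (female): BMR = 10(127.5) + 6.25(190) − 5(36) − 161 = 1275 + 1187.5 − 180 − 161 = 2121.5 kcal/day.
TEE = 2121.5 × 1.65 = 3500.475 kcal/day.
With stress factor 1.35: 3500.475 × 1.35 = 4725.6413 kcal/day.
Protein energy = 20% × 4725.6413 = 945.1283 kcal.
Protein = 945.1283 ÷ 4 kcal/g = 236.2821 g.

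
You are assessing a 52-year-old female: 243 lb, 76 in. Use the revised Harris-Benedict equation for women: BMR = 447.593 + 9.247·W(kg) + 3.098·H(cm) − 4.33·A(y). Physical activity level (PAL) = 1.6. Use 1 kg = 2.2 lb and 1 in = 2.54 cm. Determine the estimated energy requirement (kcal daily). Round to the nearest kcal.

Convert to metric: weight = 243 ÷ 2.2 = 110.4545 kg; height = 76 × 2.54 = 193.04 cm.
Harris-Benedict: BMR = 447.593 + 9.247(110.4545) + 3.098(193.04) − 4.33(52) = 1841.8441 kcal/day.
TEE = BMR × activity factor = 1841.8441 × 1.6 = 2946.9506 kcal/day.

2947 kcal daily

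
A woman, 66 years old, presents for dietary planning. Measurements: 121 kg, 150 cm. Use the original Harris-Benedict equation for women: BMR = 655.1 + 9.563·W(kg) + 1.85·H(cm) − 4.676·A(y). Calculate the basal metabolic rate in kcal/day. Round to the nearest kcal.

Harris-Benedict: BMR = 655.1 + 9.563(121) + 1.85(150) − 4.676(66) = 1781.107 kcal/day.

1781 kcal/day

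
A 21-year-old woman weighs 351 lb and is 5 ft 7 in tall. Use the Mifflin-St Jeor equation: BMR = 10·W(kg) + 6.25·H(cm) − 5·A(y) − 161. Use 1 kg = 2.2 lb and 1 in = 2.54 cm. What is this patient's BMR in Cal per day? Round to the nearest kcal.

Convert to metric: weight = 351 ÷ 2.2 = 159.5455 kg; height = (5×12 + 7) × 2.54 = 67 × 2.54 = 170.18 cm.
Mifflin-St Jeor (female): BMR = 10(159.5455) + 6.25(170.18) − 5(21) − 161 = 1595.4545 + 1063.625 − 105 − 161 = 2393.0795 kcal/day.

2393 Cal per day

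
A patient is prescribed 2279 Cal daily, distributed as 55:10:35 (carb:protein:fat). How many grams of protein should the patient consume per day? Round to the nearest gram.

57 g/day

Protein energy = 10% × 2279 = 227.9 kcal.
At 4 kcal/g: 227.9 ÷ 4 = 56.975 g.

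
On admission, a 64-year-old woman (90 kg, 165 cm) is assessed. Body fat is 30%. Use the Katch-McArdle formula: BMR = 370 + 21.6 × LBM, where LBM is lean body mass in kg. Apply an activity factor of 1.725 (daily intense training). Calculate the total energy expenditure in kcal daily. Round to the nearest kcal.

LBM = 90 × (1 − 0.3) = 63 kg. Katch-McArdle: BMR = 370 + 21.6 × 63 = 1730.8 kcal/day.
TEE = BMR × activity factor = 1730.8 × 1.725 = 2985.63 kcal/day.

2986 kcal daily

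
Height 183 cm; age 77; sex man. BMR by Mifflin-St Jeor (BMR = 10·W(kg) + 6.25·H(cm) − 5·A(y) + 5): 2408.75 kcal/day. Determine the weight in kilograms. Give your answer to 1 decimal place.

164.5 kg

2408.75 = 10·W + 6.25(183) − 5(77) + 5
10·W = 2408.75 − 763.75 = 1645, so W = 164.5 kg.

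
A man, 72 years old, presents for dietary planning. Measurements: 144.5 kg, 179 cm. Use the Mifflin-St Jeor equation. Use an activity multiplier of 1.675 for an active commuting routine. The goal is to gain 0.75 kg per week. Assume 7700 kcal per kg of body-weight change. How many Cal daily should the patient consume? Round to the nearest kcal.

Mifflin-St Jeor (male): BMR = 10(144.5) + 6.25(179) − 5(72) + 5 = 1445 + 1118.75 − 360 + 5 = 2208.75 kcal/day.
TEE = 2208.75 × 1.675 = 3699.6563 kcal/day.
Required daily surplus = 0.75 × 7700 ÷ 7 = 825 kcal/day.
Target intake = 3699.6563 + 825 = 4524.6563 kcal/day.

4525 Cal daily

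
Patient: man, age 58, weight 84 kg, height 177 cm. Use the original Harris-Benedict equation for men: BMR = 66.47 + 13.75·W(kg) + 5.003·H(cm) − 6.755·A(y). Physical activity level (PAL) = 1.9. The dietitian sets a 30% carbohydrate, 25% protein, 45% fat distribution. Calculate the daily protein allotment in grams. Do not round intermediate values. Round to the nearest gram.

204 g/day

Harris-Benedict: BMR = 66.47 + 13.75(84) + 5.003(177) − 6.755(58) = 1715.211 kcal/day.
TEE = 1715.211 × 1.9 = 3258.9009 kcal/day.
Protein energy = 25% × 3258.9009 = 814.7252 kcal.
Protein = 814.7252 ÷ 4 kcal/g = 203.6813 g.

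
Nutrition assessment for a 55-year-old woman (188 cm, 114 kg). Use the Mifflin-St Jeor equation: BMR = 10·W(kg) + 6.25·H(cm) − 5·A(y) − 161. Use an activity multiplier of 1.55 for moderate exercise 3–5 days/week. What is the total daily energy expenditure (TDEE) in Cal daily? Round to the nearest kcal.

Mifflin-St Jeor (female): BMR = 10(114) + 6.25(188) − 5(55) − 161 = 1140 + 1175 − 275 − 161 = 1879 kcal/day.
TEE = BMR × activity factor = 1879 × 1.55 = 2912.45 kcal/day.

2912 Cal daily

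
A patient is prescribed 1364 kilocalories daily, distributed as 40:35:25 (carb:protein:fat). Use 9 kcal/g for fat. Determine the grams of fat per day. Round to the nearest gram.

38 g/day

Fat energy = 25% × 1364 = 341 kcal.
At 9 kcal/g: 341 ÷ 9 = 37.8889 g.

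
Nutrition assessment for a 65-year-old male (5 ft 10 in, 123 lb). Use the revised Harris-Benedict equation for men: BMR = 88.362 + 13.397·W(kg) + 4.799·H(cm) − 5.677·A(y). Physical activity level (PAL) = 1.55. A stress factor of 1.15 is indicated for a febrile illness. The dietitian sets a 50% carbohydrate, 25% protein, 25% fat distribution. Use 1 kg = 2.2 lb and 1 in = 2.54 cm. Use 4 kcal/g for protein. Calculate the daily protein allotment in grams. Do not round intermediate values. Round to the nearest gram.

147 g/day

Convert to metric: weight = 123 ÷ 2.2 = 55.9091 kg; height = (5×12 + 10) × 2.54 = 70 × 2.54 = 177.8 cm.
Harris-Benedict: BMR = 88.362 + 13.397(55.9091) + 4.799(177.8) − 5.677(65) = 1321.6333 kcal/day.
TEE = 1321.6333 × 1.55 = 2048.5316 kcal/day.
With stress factor 1.15: 2048.5316 × 1.15 = 2355.8113 kcal/day.
Protein energy = 25% × 2355.8113 = 588.9528 kcal.
Protein = 588.9528 ÷ 4 kcal/g = 147.2382 g.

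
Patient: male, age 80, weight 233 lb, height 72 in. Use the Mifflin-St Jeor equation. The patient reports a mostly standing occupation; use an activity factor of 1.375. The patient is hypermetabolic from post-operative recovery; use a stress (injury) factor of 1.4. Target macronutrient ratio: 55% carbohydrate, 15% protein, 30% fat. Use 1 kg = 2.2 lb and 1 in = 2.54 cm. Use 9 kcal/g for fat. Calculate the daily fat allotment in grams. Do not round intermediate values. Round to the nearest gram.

Convert to metric: weight = 233 ÷ 2.2 = 105.9091 kg; height = 72 × 2.54 = 182.88 cm.
Mifflin-St Jeor (male): BMR = 10(105.9091) + 6.25(182.88) − 5(80) + 5 = 1059.0909 + 1143 − 400 + 5 = 1807.0909 kcal/day.
TEE = 1807.0909 × 1.375 = 2484.75 kcal/day.
With stress factor 1.4: 2484.75 × 1.4 = 3478.65 kcal/day.
Fat energy = 30% × 3478.65 = 1043.595 kcal.
Fat = 1043.595 ÷ 9 kcal/g = 115.955 g.

116 g/day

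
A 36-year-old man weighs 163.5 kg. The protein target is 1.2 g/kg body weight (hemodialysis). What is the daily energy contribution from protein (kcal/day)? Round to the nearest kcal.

785 kcal/day

Protein = 1.2 g/kg × 163.5 kg = 196.2 g/day.
Protein energy = 196.2 g × 4 kcal/g = 784.8 kcal/day.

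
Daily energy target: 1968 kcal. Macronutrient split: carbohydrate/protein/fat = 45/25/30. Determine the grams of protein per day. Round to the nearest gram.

123 g/day

Protein energy = 25% × 1968 = 492 kcal.
At 4 kcal/g: 492 ÷ 4 = 123 g.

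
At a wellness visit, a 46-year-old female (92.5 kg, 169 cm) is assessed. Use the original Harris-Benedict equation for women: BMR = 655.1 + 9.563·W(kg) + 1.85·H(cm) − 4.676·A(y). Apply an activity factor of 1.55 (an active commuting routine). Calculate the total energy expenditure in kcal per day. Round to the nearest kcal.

Harris-Benedict: BMR = 655.1 + 9.563(92.5) + 1.85(169) − 4.676(46) = 1637.2315 kcal/day.
TEE = BMR × activity factor = 1637.2315 × 1.55 = 2537.7088 kcal/day.

2538 kcal per day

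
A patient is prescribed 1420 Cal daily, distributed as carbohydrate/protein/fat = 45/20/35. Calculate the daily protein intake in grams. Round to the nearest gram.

71 g/day

Protein energy = 20% × 1420 = 284 kcal.
At 4 kcal/g: 284 ÷ 4 = 71 g.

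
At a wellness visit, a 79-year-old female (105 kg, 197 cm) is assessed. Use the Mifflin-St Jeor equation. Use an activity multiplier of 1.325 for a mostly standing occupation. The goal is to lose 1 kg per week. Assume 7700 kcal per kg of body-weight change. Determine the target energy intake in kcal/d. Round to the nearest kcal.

Mifflin-St Jeor (female): BMR = 10(105) + 6.25(197) − 5(79) − 161 = 1050 + 1231.25 − 395 − 161 = 1725.25 kcal/day.
TEE = 1725.25 × 1.325 = 2285.9563 kcal/day.
Required daily deficit = 1 × 7700 ÷ 7 = 1100 kcal/day.
Target intake = 2285.9563 − 1100 = 1185.9563 kcal/day.

1186 kcal/d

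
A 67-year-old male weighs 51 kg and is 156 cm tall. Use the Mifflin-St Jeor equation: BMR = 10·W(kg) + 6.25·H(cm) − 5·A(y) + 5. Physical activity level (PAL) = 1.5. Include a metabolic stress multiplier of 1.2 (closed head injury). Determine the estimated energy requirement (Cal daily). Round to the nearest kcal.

2079 Cal daily

Mifflin-St Jeor (male): BMR = 10(51) + 6.25(156) − 5(67) + 5 = 510 + 975 − 335 + 5 = 1155 kcal/day.
TEE = BMR × activity factor = 1155 × 1.5 = 1732.5 kcal/day.
Apply stress factor: 1732.5 × 1.2 = 2079 kcal/day.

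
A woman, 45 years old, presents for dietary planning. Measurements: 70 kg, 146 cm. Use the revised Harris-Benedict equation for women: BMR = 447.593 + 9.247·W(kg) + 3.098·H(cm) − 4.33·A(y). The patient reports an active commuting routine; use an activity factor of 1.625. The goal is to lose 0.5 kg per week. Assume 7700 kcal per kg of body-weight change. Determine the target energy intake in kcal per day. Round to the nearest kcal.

1648 kcal per day

Harris-Benedict: BMR = 447.593 + 9.247(70) + 3.098(146) − 4.33(45) = 1352.341 kcal/day.
TEE = 1352.341 × 1.625 = 2197.5541 kcal/day.
Required daily deficit = 0.5 × 7700 ÷ 7 = 550 kcal/day.
Target intake = 2197.5541 − 550 = 1647.5541 kcal/day.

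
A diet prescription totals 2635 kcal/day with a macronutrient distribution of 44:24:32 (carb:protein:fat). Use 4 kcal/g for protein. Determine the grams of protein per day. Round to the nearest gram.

Protein energy = 24% × 2635 = 632.4 kcal.
At 4 kcal/g: 632.4 ÷ 4 = 158.1 g.

158 g/day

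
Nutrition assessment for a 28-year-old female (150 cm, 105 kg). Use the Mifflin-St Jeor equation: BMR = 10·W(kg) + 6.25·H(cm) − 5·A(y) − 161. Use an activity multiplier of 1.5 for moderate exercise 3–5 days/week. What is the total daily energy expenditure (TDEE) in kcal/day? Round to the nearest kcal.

Mifflin-St Jeor (female): BMR = 10(105) + 6.25(150) − 5(28) − 161 = 1050 + 937.5 − 140 − 161 = 1686.5 kcal/day.
TEE = BMR × activity factor = 1686.5 × 1.5 = 2529.75 kcal/day.

2530 kcal/day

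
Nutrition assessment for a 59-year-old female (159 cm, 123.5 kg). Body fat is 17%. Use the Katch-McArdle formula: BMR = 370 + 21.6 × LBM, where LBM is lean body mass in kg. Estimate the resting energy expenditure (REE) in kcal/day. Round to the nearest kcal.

2584 kcal/day

LBM = 123.5 × (1 − 0.17) = 102.505 kg. Katch-McArdle: BMR = 370 + 21.6 × 102.505 = 2584.108 kcal/day.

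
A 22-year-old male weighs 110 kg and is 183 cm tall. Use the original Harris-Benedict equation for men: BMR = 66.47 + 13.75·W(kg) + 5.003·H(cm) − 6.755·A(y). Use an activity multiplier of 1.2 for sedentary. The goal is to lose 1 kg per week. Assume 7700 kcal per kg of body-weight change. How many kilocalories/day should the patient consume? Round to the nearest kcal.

1715 kilocalories/day

Harris-Benedict: BMR = 66.47 + 13.75(110) + 5.003(183) − 6.755(22) = 2345.909 kcal/day.
TEE = 2345.909 × 1.2 = 2815.0908 kcal/day.
Required daily deficit = 1 × 7700 ÷ 7 = 1100 kcal/day.
Target intake = 2815.0908 − 1100 = 1715.0908 kcal/day.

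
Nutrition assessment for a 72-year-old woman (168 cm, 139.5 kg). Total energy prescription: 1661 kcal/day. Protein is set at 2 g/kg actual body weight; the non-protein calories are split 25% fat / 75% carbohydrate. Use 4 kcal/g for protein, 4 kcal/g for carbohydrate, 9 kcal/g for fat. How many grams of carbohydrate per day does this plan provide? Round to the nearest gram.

102 g/day

Protein = 2 × 139.5 = 279 g → 279 × 4 = 1116 kcal.
Non-protein calories = 1661 − 1116 = 545 kcal.
Fat: 25% × 545 = 136.25 kcal; carbohydrate: 408.75 kcal.
Carbohydrate: 408.75 kcal ÷ 4 kcal/g = 102.1875 g.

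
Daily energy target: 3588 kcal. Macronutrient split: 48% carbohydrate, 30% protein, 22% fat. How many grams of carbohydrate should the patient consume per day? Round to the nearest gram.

431 g/day

Carbohydrate energy = 48% × 3588 = 1722.24 kcal.
At 4 kcal/g: 1722.24 ÷ 4 = 430.56 g.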